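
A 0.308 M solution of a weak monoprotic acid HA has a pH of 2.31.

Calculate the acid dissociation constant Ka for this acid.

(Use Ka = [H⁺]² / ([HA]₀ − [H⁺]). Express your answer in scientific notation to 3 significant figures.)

[H⁺] = 10^(−pH) = 10^(−2.31) = 4.898e-03 M. For HA ⇌ H⁺ + A⁻, Ka = [H⁺][A⁻]/[HA] = [H⁺]² / ([HA]₀ − [H⁺]) = (4.898e-03)² / (0.308 − 4.898e-03) = 7.91e-05.

K_a = 7.91e-05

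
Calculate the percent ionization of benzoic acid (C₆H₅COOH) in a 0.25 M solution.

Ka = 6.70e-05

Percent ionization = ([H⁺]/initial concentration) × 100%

Using Ka equilibrium: x² + Ka×x - Ka×C = 0. Solving: [H⁺] = 4.0593e-03. Percent = (4.0593e-03/0.25) × 100

Percent ionization = 1.62%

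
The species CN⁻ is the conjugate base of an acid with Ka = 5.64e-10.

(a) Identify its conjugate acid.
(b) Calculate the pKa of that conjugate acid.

(a) The conjugate acid is formed by adding one H⁺ to CN⁻, giving HCN. (b) pKa = -log(Ka) = -log(5.64e-10) = 9.25.

Conjugate acid: HCN; pK_a = 9.25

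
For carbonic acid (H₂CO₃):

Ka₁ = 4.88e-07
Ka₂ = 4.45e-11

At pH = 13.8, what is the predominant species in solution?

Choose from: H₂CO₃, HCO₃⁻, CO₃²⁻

pKa₁ = 6.31, pKa₂ = 10.35. For a polyprotic acid the predominant species crosses at each pKa: below pKa_n the protonated form dominates, above it the deprotonated form does. At pH = 13.8, the predominant species is CO₃²⁻.

CO₃²⁻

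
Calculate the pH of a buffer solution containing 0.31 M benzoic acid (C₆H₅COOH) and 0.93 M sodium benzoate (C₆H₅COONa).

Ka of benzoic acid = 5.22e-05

pKa = -log(5.22e-05) = 4.28. pH = pKa + log([A⁻]/[HA]) = 4.28 + log(0.93/0.31)

pH = 4.76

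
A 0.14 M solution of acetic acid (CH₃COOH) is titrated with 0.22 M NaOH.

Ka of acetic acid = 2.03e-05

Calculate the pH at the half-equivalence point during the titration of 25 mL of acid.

At half-equivalence [HA] = [A⁻], so Henderson-Hasselbalch gives pH = pKa = -log(2.03e-05) = 4.69.

pH = pKa = 4.69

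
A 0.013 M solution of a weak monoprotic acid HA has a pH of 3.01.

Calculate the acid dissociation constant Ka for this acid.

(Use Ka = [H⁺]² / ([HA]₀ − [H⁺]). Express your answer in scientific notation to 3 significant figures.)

[H⁺] = 10^(−pH) = 10^(−3.01) = 9.772e-04 M. For HA ⇌ H⁺ + A⁻, Ka = [H⁺][A⁻]/[HA] = [H⁺]² / ([HA]₀ − [H⁺]) = (9.772e-04)² / (0.013 − 9.772e-04) = 7.94e-05.

K_a = 7.94e-05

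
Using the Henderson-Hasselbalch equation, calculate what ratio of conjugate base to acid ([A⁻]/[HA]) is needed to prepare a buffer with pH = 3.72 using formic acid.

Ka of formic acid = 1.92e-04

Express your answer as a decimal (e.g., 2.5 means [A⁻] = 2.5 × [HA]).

pKa = -log(1.92e-04) = 3.7167. pH = pKa + log([A⁻]/[HA]), so log([A⁻]/[HA]) = pH − pKa = 3.72 − 3.7167 = 0.0033. [A⁻]/[HA] = 10^(0.0033) = 1.01

[A⁻]/[HA] = 1.01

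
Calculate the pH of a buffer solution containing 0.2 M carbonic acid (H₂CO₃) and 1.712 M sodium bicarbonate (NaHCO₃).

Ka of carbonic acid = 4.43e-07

pKa = -log(4.43e-07) = 6.35. pH = pKa + log([A⁻]/[HA]) = 6.35 + log(1.712/0.2)

pH = 7.29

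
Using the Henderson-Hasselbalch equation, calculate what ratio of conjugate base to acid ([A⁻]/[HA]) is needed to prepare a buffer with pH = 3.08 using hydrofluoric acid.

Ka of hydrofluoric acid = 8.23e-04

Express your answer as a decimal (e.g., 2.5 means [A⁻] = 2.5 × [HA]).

pKa = -log(8.23e-04) = 3.0846. pH = pKa + log([A⁻]/[HA]), so log([A⁻]/[HA]) = pH − pKa = 3.08 − 3.0846 = -0.0046. [A⁻]/[HA] = 10^(-0.0046) = 0.989

[A⁻]/[HA] = 0.989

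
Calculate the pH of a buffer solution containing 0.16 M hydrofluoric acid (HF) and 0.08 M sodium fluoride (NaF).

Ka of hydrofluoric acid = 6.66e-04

pKa = -log(6.66e-04) = 3.18. pH = pKa + log([A⁻]/[HA]) = 3.18 + log(0.08/0.16)

pH = 2.88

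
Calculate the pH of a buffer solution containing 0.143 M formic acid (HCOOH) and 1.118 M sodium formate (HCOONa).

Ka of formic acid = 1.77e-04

pKa = -log(1.77e-04) = 3.75. pH = pKa + log([A⁻]/[HA]) = 3.75 + log(1.118/0.143)

pH = 4.65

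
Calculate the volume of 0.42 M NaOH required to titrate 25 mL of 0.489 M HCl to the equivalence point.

At equivalence: moles acid = moles base. moles HCl = 0.489 × 25/1000 = 0.01222 mol. V_base = moles / 0.42 × 1000 = 29.1 mL.

V_{base} = 29.1 mL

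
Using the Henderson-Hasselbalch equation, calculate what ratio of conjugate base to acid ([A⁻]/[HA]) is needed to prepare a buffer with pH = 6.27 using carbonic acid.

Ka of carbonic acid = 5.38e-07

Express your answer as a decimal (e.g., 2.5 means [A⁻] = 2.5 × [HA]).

pKa = -log(5.38e-07) = 6.2692. pH = pKa + log([A⁻]/[HA]), so log([A⁻]/[HA]) = pH − pKa = 6.27 − 6.2692 = 0.0008. [A⁻]/[HA] = 10^(0.0008) = 1.00

[A⁻]/[HA] = 1.00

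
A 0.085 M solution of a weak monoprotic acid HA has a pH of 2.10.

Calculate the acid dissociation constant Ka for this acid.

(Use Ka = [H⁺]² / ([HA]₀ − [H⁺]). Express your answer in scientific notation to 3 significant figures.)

[H⁺] = 10^(−pH) = 10^(−2.10) = 7.943e-03 M. For HA ⇌ H⁺ + A⁻, Ka = [H⁺][A⁻]/[HA] = [H⁺]² / ([HA]₀ − [H⁺]) = (7.943e-03)² / (0.085 − 7.943e-03) = 8.19e-04.

K_a = 8.19e-04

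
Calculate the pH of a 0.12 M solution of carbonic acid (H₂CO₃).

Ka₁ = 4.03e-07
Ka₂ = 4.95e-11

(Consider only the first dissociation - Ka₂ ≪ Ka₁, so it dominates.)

First dissociation dominates. From Ka₁ = [H⁺][HA⁻]/[H₂A], x² + Ka₁·x − Ka₁·C = 0 with C = 0.12 M and Ka₁ = 4.03e-07. Solving: [H⁺] = (−Ka₁ + √(Ka₁² + 4·Ka₁·C)) / 2 = 2.1971e-04 M. pH = -log(2.1971e-04) = 3.66.

pH = 3.66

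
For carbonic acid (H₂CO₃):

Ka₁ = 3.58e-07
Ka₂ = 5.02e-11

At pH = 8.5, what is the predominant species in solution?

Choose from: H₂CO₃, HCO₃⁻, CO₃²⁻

pKa₁ = 6.45, pKa₂ = 10.30. For a polyprotic acid the predominant species crosses at each pKa: below pKa_n the protonated form dominates, above it the deprotonated form does. At pH = 8.5, the predominant species is HCO₃⁻.

HCO₃⁻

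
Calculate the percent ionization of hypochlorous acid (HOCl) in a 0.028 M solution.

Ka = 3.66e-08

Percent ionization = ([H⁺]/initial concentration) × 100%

Using Ka equilibrium: x² + Ka×x - Ka×C = 0. Solving: [H⁺] = 3.1994e-05. Percent = (3.1994e-05/0.028) × 100

Percent ionization = 0.114%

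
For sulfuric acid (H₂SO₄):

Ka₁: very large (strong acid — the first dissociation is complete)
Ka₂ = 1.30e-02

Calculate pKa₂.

pKa₂ = -log(Ka₂) = -log(1.30e-02) = 1.89.

pK_{a2} = 1.89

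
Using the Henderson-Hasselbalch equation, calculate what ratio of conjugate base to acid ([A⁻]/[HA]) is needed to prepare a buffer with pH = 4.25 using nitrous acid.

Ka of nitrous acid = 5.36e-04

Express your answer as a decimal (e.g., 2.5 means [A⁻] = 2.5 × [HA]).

pKa = -log(5.36e-04) = 3.2708. pH = pKa + log([A⁻]/[HA]), so log([A⁻]/[HA]) = pH − pKa = 4.25 − 3.2708 = 0.9792. [A⁻]/[HA] = 10^(0.9792) = 9.53

[A⁻]/[HA] = 9.53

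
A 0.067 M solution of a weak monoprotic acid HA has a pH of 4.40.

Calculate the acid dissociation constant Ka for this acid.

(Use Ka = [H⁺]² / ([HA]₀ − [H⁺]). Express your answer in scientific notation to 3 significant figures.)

[H⁺] = 10^(−pH) = 10^(−4.40) = 3.981e-05 M. For HA ⇌ H⁺ + A⁻, Ka = [H⁺][A⁻]/[HA] = [H⁺]² / ([HA]₀ − [H⁺]) = (3.981e-05)² / (0.067 − 3.981e-05) = 2.37e-08.

K_a = 2.37e-08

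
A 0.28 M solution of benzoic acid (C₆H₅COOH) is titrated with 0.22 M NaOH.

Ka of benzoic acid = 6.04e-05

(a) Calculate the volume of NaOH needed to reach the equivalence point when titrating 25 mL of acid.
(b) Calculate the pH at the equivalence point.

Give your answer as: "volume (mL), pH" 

moles acid = 0.28 × 25/1000 = 0.007 mol; V_base = moles/0.22 × 1000 = 31.8 mL. At equivalence only the conjugate base is present: [A⁻] = 0.007/0.057 = 1.2320e-01 M. Kb = Kw/Ka = 1.66e-10; [OH⁻] = √(Kb × [A⁻]) = 4.5163e-06; pOH = 5.35; pH = 14 - pOH = 8.65.

V = 31.8 mL, pH = 8.65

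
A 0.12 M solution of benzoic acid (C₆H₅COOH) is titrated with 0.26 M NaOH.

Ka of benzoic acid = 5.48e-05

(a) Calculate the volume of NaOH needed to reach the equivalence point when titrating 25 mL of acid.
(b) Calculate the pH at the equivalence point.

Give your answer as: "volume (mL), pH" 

moles acid = 0.12 × 25/1000 = 0.003 mol; V_base = moles/0.26 × 1000 = 11.5 mL. At equivalence only the conjugate base is present: [A⁻] = 0.003/0.037 = 8.2105e-02 M. Kb = Kw/Ka = 1.82e-10; [OH⁻] = √(Kb × [A⁻]) = 3.8708e-06; pOH = 5.41; pH = 14 - pOH = 8.59.

V = 11.5 mL, pH = 8.59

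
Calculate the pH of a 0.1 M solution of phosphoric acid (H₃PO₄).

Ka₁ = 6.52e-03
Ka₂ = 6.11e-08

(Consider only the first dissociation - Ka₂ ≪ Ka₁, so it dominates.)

First dissociation dominates. From Ka₁ = [H⁺][HA⁻]/[H₂A], x² + Ka₁·x − Ka₁·C = 0 with C = 0.1 M and Ka₁ = 6.52e-03. Solving: [H⁺] = (−Ka₁ + √(Ka₁² + 4·Ka₁·C)) / 2 = 2.2482e-02 M. pH = -log(2.2482e-02) = 1.65.

pH = 1.65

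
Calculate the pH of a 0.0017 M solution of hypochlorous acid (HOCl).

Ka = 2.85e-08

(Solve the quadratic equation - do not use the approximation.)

x² + Ka×x - Ka×C = 0. Using quadratic formula: [H⁺] = 6.9464e-06

pH = 5.16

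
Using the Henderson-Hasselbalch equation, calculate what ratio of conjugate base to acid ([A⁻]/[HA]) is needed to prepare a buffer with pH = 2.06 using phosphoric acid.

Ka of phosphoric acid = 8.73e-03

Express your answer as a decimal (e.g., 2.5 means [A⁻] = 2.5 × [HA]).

pKa = -log(8.73e-03) = 2.0590. pH = pKa + log([A⁻]/[HA]), so log([A⁻]/[HA]) = pH − pKa = 2.06 − 2.0590 = 0.0010. [A⁻]/[HA] = 10^(0.0010) = 1.00

[A⁻]/[HA] = 1.00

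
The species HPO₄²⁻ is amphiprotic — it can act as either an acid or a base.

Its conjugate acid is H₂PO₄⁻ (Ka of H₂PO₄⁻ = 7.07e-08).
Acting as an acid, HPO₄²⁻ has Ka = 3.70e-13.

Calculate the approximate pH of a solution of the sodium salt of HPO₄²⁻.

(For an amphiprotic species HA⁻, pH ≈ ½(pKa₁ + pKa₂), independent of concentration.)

pKa₁ = -log(7.07e-08) = 7.15; pKa₂ = -log(3.70e-13) = 12.43. For an amphiprotic species, pH ≈ ½(pKa₁ + pKa₂) = ½(7.15 + 12.43) = 9.79.

pH = 9.79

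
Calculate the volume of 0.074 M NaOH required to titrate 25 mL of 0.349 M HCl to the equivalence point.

At equivalence: moles acid = moles base. moles HCl = 0.349 × 25/1000 = 0.008725 mol. V_base = moles / 0.074 × 1000 = 117.9 mL.

V_{base} = 117.9 mL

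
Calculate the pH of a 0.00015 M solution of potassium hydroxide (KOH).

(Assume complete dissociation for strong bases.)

[OH⁻] = 0.00015 M for strong base. pOH = -log[OH⁻] = 3.82, pH = 14 - pOH

pH = 10.18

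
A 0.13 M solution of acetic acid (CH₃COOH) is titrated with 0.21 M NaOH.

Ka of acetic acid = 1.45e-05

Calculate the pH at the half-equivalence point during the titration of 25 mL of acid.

At half-equivalence [HA] = [A⁻], so Henderson-Hasselbalch gives pH = pKa = -log(1.45e-05) = 4.84.

pH = pKa = 4.84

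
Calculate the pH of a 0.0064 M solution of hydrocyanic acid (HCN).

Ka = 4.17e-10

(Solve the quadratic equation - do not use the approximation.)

x² + Ka×x - Ka×C = 0. Using quadratic formula: [H⁺] = 1.6334e-06

pH = 5.79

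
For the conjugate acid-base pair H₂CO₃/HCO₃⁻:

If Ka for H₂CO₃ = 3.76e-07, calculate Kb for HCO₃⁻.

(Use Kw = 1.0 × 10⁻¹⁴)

For a conjugate pair Ka × Kb = Kw, so Kb = Kw/Ka = 1.0 × 10⁻¹⁴ / 3.76e-07 = 2.66e-08.

K_b = 2.66e-08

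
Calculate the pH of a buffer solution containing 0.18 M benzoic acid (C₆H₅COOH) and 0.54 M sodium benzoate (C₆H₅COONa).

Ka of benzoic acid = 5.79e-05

pKa = -log(5.79e-05) = 4.24. pH = pKa + log([A⁻]/[HA]) = 4.24 + log(0.54/0.18)

pH = 4.71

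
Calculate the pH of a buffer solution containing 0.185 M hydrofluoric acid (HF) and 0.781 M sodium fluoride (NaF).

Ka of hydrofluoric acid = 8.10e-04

pKa = -log(8.10e-04) = 3.09. pH = pKa + log([A⁻]/[HA]) = 3.09 + log(0.781/0.185)

pH = 3.72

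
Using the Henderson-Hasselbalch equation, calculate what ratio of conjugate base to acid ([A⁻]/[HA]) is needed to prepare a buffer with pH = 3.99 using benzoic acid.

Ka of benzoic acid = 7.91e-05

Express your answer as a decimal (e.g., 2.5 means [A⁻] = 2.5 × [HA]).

pKa = -log(7.91e-05) = 4.1018. pH = pKa + log([A⁻]/[HA]), so log([A⁻]/[HA]) = pH − pKa = 3.99 − 4.1018 = -0.1118. [A⁻]/[HA] = 10^(-0.1118) = 0.773

[A⁻]/[HA] = 0.773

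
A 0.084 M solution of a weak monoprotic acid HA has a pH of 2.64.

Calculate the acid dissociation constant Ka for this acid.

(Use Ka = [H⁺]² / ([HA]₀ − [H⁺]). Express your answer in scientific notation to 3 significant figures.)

[H⁺] = 10^(−pH) = 10^(−2.64) = 2.291e-03 M. For HA ⇌ H⁺ + A⁻, Ka = [H⁺][A⁻]/[HA] = [H⁺]² / ([HA]₀ − [H⁺]) = (2.291e-03)² / (0.084 − 2.291e-03) = 6.42e-05.

K_a = 6.42e-05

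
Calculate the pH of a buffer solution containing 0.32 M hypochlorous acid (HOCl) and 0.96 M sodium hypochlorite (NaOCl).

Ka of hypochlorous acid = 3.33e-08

pKa = -log(3.33e-08) = 7.48. pH = pKa + log([A⁻]/[HA]) = 7.48 + log(0.96/0.32)

pH = 7.95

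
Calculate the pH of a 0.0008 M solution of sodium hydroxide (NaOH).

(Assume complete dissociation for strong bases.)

[OH⁻] = 0.0008 M for strong base. pOH = -log[OH⁻] = 3.10, pH = 14 - pOH

pH = 10.90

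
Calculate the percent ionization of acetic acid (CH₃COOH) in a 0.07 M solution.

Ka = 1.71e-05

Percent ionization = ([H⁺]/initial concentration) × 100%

Using Ka equilibrium: x² + Ka×x - Ka×C = 0. Solving: [H⁺] = 1.0856e-03. Percent = (1.0856e-03/0.07) × 100

Percent ionization = 1.55%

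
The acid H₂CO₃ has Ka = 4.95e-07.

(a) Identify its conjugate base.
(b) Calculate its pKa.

(a) The conjugate base is formed by removing one H⁺ from H₂CO₃, giving HCO₃⁻. (b) pKa = -log(Ka) = -log(4.95e-07) = 6.31.

Conjugate base: HCO₃⁻; pK_a = 6.31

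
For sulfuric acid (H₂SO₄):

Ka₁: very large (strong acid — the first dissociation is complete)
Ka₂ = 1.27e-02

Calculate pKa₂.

pKa₂ = -log(Ka₂) = -log(1.27e-02) = 1.90.

pK_{a2} = 1.90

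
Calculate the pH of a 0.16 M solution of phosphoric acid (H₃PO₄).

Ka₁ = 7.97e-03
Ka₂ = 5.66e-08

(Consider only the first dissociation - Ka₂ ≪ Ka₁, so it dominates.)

First dissociation dominates. From Ka₁ = [H⁺][HA⁻]/[H₂A], x² + Ka₁·x − Ka₁·C = 0 with C = 0.16 M and Ka₁ = 7.97e-03. Solving: [H⁺] = (−Ka₁ + √(Ka₁² + 4·Ka₁·C)) / 2 = 3.1947e-02 M. pH = -log(3.1947e-02) = 1.50.

pH = 1.50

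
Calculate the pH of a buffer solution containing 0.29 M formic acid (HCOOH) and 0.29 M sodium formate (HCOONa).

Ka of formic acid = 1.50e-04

pKa = -log(1.50e-04) = 3.82. pH = pKa + log([A⁻]/[HA]) = 3.82 + log(0.29/0.29)

pH = 3.82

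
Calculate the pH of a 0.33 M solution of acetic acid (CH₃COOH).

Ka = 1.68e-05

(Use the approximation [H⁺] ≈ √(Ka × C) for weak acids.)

[H⁺] = √(Ka × C) = √(1.68e-05 × 0.33) = 2.3546e-03. pH = -log(2.3546e-03)

pH = 2.63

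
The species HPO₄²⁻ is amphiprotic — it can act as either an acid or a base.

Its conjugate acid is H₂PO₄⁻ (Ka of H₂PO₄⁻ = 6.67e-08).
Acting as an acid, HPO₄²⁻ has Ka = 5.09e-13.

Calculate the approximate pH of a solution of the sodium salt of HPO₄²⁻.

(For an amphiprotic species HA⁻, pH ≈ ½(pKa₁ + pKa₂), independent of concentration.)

pKa₁ = -log(6.67e-08) = 7.18; pKa₂ = -log(5.09e-13) = 12.29. For an amphiprotic species, pH ≈ ½(pKa₁ + pKa₂) = ½(7.18 + 12.29) = 9.73.

pH = 9.73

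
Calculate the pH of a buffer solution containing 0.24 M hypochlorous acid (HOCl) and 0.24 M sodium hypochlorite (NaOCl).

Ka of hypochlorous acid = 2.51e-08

pKa = -log(2.51e-08) = 7.60. pH = pKa + log([A⁻]/[HA]) = 7.60 + log(0.24/0.24)

pH = 7.60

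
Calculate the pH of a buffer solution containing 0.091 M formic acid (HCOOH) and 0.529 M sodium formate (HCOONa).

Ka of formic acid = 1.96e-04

pKa = -log(1.96e-04) = 3.71. pH = pKa + log([A⁻]/[HA]) = 3.71 + log(0.529/0.091)

pH = 4.47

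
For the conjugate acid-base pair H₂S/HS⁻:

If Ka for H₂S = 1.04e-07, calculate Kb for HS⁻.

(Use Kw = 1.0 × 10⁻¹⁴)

For a conjugate pair Ka × Kb = Kw, so Kb = Kw/Ka = 1.0 × 10⁻¹⁴ / 1.04e-07 = 9.62e-08.

K_b = 9.62e-08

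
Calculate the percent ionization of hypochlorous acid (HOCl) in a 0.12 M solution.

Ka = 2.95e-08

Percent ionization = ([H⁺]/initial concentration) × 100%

Using Ka equilibrium: x² + Ka×x - Ka×C = 0. Solving: [H⁺] = 5.9483e-05. Percent = (5.9483e-05/0.12) × 100

Percent ionization = 0.0496%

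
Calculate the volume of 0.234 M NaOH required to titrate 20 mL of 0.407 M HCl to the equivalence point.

At equivalence: moles acid = moles base. moles HCl = 0.407 × 20/1000 = 0.00814 mol. V_base = moles / 0.234 × 1000 = 34.8 mL.

V_{base} = 34.8 mL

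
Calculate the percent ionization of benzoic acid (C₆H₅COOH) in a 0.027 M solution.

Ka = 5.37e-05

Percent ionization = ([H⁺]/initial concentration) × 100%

Using Ka equilibrium: x² + Ka×x - Ka×C = 0. Solving: [H⁺] = 1.1776e-03. Percent = (1.1776e-03/0.027) × 100

Percent ionization = 4.36%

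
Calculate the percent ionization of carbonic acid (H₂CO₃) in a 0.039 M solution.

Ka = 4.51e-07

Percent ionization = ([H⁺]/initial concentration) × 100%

Using Ka equilibrium: x² + Ka×x - Ka×C = 0. Solving: [H⁺] = 1.3240e-04. Percent = (1.3240e-04/0.039) × 100

Percent ionization = 0.339%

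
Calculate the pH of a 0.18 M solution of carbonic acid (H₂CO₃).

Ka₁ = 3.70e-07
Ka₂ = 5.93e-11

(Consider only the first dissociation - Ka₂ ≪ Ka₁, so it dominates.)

First dissociation dominates. From Ka₁ = [H⁺][HA⁻]/[H₂A], x² + Ka₁·x − Ka₁·C = 0 with C = 0.18 M and Ka₁ = 3.70e-07. Solving: [H⁺] = (−Ka₁ + √(Ka₁² + 4·Ka₁·C)) / 2 = 2.5788e-04 M. pH = -log(2.5788e-04) = 3.59.

pH = 3.59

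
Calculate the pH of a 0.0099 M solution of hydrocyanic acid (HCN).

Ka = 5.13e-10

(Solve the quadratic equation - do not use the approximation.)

x² + Ka×x - Ka×C = 0. Using quadratic formula: [H⁺] = 2.2533e-06

pH = 5.65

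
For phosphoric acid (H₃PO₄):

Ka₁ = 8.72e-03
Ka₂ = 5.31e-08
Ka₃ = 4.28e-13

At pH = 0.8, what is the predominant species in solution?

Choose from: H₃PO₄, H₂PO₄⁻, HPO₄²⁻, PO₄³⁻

pKa₁ = 2.06, pKa₂ = 7.27, pKa₃ = 12.37. For a polyprotic acid the predominant species crosses at each pKa: below pKa_n the protonated form dominates, above it the deprotonated form does. At pH = 0.8, the predominant species is H₃PO₄.

H₃PO₄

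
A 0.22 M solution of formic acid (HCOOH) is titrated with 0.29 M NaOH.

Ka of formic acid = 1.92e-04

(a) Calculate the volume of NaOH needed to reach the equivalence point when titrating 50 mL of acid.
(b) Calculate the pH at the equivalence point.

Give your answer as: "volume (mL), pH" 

moles acid = 0.22 × 50/1000 = 0.011 mol; V_base = moles/0.29 × 1000 = 37.9 mL. At equivalence only the conjugate base is present: [A⁻] = 0.011/0.088 = 1.2510e-01 M. Kb = Kw/Ka = 5.21e-11; [OH⁻] = √(Kb × [A⁻]) = 2.5526e-06; pOH = 5.59; pH = 14 - pOH = 8.41.

V = 37.9 mL, pH = 8.41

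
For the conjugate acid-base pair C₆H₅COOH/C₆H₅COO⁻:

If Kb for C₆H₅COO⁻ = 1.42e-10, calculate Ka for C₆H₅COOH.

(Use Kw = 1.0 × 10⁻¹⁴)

For a conjugate pair Ka × Kb = Kw, so Ka = Kw/Kb = 1.0 × 10⁻¹⁴ / 1.42e-10 = 7.04e-05.

K_a = 7.04e-05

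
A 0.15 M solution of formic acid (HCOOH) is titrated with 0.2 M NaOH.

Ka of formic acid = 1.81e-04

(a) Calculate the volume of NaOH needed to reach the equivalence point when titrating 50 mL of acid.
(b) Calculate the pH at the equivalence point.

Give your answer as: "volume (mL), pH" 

moles acid = 0.15 × 50/1000 = 0.0075 mol; V_base = moles/0.2 × 1000 = 37.5 mL. At equivalence only the conjugate base is present: [A⁻] = 0.0075/0.087 = 8.5714e-02 M. Kb = Kw/Ka = 5.52e-11; [OH⁻] = √(Kb × [A⁻]) = 2.1761e-06; pOH = 5.66; pH = 14 - pOH = 8.34.

V = 37.5 mL, pH = 8.34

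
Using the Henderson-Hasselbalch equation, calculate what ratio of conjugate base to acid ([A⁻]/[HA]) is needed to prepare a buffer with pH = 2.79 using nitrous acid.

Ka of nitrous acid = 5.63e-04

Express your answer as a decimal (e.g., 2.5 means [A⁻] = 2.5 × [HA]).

pKa = -log(5.63e-04) = 3.2495. pH = pKa + log([A⁻]/[HA]), so log([A⁻]/[HA]) = pH − pKa = 2.79 − 3.2495 = -0.4595. [A⁻]/[HA] = 10^(-0.4595) = 0.347

[A⁻]/[HA] = 0.347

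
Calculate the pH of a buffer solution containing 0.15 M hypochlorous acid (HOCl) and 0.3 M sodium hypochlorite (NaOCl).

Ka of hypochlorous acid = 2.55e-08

pKa = -log(2.55e-08) = 7.59. pH = pKa + log([A⁻]/[HA]) = 7.59 + log(0.3/0.15)

pH = 7.89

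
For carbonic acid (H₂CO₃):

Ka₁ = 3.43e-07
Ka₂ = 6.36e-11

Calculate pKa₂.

pKa₂ = -log(Ka₂) = -log(6.36e-11) = 10.20.

pK_{a2} = 10.20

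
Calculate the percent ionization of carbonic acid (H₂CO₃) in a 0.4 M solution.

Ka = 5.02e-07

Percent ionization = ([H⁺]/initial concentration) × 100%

Using Ka equilibrium: x² + Ka×x - Ka×C = 0. Solving: [H⁺] = 4.4786e-04. Percent = (4.4786e-04/0.4) × 100

Percent ionization = 0.112%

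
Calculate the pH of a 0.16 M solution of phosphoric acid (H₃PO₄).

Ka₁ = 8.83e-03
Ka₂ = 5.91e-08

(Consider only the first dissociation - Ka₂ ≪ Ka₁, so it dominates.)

First dissociation dominates. From Ka₁ = [H⁺][HA⁻]/[H₂A], x² + Ka₁·x − Ka₁·C = 0 with C = 0.16 M and Ka₁ = 8.83e-03. Solving: [H⁺] = (−Ka₁ + √(Ka₁² + 4·Ka₁·C)) / 2 = 3.3431e-02 M. pH = -log(3.3431e-02) = 1.48.

pH = 1.48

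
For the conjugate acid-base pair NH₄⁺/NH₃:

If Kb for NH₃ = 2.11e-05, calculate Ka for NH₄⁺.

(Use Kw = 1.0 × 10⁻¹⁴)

For a conjugate pair Ka × Kb = Kw, so Ka = Kw/Kb = 1.0 × 10⁻¹⁴ / 2.11e-05 = 4.74e-10.

K_a = 4.74e-10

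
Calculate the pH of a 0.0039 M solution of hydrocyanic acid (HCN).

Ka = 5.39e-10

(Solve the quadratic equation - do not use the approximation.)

x² + Ka×x - Ka×C = 0. Using quadratic formula: [H⁺] = 1.4496e-06

pH = 5.84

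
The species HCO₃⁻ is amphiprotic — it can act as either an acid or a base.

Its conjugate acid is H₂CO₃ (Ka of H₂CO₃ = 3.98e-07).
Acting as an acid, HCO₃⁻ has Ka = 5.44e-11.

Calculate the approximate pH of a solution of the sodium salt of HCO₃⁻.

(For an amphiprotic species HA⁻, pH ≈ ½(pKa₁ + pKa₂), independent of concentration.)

pKa₁ = -log(3.98e-07) = 6.40; pKa₂ = -log(5.44e-11) = 10.26. For an amphiprotic species, pH ≈ ½(pKa₁ + pKa₂) = ½(6.40 + 10.26) = 8.33.

pH = 8.33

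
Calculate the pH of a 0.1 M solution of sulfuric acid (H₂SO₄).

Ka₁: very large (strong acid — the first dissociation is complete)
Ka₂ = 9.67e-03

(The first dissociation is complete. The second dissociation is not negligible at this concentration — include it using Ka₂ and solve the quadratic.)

First dissociation is complete: [H⁺]₀ = [HSO₄⁻]₀ = C = 0.1 M. Second dissociation HSO₄⁻ ⇌ H⁺ + SO₄²⁻: let x = [SO₄²⁻]. Ka₂ = (C + x)·x / (C − x) = 9.67e-03 → x² + (C + Ka₂)·x − Ka₂·C = 0 → x² + 0.10967·x − 9.670e-04 = 0. x = (−0.10967 + √(0.10967² + 4 × 9.670e-04)) / 2 = 8.2037e-03 M. [H⁺] = C + x = 0.1 + 8.2037e-03 = 1.0820e-01 M. pH = -log(1.0820e-01) = 0.97.

pH = 0.97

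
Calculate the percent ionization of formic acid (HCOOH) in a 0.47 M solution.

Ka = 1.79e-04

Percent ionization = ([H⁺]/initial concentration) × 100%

Using Ka equilibrium: x² + Ka×x - Ka×C = 0. Solving: [H⁺] = 9.0832e-03. Percent = (9.0832e-03/0.47) × 100

Percent ionization = 1.93%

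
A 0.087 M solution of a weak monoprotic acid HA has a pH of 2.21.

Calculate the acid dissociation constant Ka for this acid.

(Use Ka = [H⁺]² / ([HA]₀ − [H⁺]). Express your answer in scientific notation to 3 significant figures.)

[H⁺] = 10^(−pH) = 10^(−2.21) = 6.166e-03 M. For HA ⇌ H⁺ + A⁻, Ka = [H⁺][A⁻]/[HA] = [H⁺]² / ([HA]₀ − [H⁺]) = (6.166e-03)² / (0.087 − 6.166e-03) = 4.70e-04.

K_a = 4.70e-04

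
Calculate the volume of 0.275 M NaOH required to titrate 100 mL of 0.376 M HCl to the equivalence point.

At equivalence: moles acid = moles base. moles HCl = 0.376 × 100/1000 = 0.0376 mol. V_base = moles / 0.275 × 1000 = 136.7 mL.

V_{base} = 136.7 mL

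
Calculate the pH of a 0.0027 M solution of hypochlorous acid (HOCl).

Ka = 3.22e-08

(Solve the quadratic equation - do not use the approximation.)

x² + Ka×x - Ka×C = 0. Using quadratic formula: [H⁺] = 9.3081e-06

pH = 5.03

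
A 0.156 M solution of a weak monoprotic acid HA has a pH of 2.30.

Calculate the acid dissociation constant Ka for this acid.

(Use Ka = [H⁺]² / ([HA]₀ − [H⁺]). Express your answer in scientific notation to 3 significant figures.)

[H⁺] = 10^(−pH) = 10^(−2.30) = 5.012e-03 M. For HA ⇌ H⁺ + A⁻, Ka = [H⁺][A⁻]/[HA] = [H⁺]² / ([HA]₀ − [H⁺]) = (5.012e-03)² / (0.156 − 5.012e-03) = 1.66e-04.

K_a = 1.66e-04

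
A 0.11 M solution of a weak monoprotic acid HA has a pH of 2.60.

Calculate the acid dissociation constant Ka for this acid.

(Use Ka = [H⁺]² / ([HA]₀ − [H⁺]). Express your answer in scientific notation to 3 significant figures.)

[H⁺] = 10^(−pH) = 10^(−2.60) = 2.512e-03 M. For HA ⇌ H⁺ + A⁻, Ka = [H⁺][A⁻]/[HA] = [H⁺]² / ([HA]₀ − [H⁺]) = (2.512e-03)² / (0.11 − 2.512e-03) = 5.87e-05.

K_a = 5.87e-05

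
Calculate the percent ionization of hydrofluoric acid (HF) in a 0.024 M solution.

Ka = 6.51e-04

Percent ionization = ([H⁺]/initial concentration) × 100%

Using Ka equilibrium: x² + Ka×x - Ka×C = 0. Solving: [H⁺] = 3.6406e-03. Percent = (3.6406e-03/0.024) × 100

Percent ionization = 15.2%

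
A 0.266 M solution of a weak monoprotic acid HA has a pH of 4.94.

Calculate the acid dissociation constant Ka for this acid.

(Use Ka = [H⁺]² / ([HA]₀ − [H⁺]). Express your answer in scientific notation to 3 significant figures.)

[H⁺] = 10^(−pH) = 10^(−4.94) = 1.148e-05 M. For HA ⇌ H⁺ + A⁻, Ka = [H⁺][A⁻]/[HA] = [H⁺]² / ([HA]₀ − [H⁺]) = (1.148e-05)² / (0.266 − 1.148e-05) = 4.96e-10.

K_a = 4.96e-10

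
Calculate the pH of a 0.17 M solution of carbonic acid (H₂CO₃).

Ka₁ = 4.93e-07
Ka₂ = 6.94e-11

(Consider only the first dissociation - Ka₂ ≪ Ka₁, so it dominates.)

First dissociation dominates. From Ka₁ = [H⁺][HA⁻]/[H₂A], x² + Ka₁·x − Ka₁·C = 0 with C = 0.17 M and Ka₁ = 4.93e-07. Solving: [H⁺] = (−Ka₁ + √(Ka₁² + 4·Ka₁·C)) / 2 = 2.8925e-04 M. pH = -log(2.8925e-04) = 3.54.

pH = 3.54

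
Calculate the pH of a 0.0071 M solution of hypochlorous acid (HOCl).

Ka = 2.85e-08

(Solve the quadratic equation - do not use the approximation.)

x² + Ka×x - Ka×C = 0. Using quadratic formula: [H⁺] = 1.4211e-05

pH = 4.85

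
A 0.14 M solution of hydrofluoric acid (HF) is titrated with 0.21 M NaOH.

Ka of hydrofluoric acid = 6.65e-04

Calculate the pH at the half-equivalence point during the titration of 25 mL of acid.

At half-equivalence [HA] = [A⁻], so Henderson-Hasselbalch gives pH = pKa = -log(6.65e-04) = 3.18.

pH = pKa = 3.18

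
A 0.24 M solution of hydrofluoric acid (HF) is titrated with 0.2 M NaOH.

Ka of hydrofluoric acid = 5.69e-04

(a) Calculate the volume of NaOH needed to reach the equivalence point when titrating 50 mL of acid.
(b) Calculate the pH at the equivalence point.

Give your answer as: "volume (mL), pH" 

moles acid = 0.24 × 50/1000 = 0.012 mol; V_base = moles/0.2 × 1000 = 60.0 mL. At equivalence only the conjugate base is present: [A⁻] = 0.012/0.110 = 1.0909e-01 M. Kb = Kw/Ka = 1.76e-11; [OH⁻] = √(Kb × [A⁻]) = 1.3846e-06; pOH = 5.86; pH = 14 - pOH = 8.14.

V = 60.0 mL, pH = 8.14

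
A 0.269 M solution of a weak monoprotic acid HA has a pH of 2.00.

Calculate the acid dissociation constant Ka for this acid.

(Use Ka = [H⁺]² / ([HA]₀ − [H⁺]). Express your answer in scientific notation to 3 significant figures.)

[H⁺] = 10^(−pH) = 10^(−2.00) = 1.000e-02 M. For HA ⇌ H⁺ + A⁻, Ka = [H⁺][A⁻]/[HA] = [H⁺]² / ([HA]₀ − [H⁺]) = (1.000e-02)² / (0.269 − 1.000e-02) = 3.86e-04.

K_a = 3.86e-04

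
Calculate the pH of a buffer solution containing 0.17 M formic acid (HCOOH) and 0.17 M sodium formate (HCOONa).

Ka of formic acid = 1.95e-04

pKa = -log(1.95e-04) = 3.71. pH = pKa + log([A⁻]/[HA]) = 3.71 + log(0.17/0.17)

pH = 3.71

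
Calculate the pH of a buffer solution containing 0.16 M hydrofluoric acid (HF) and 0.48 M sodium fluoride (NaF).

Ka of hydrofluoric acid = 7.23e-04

pKa = -log(7.23e-04) = 3.14. pH = pKa + log([A⁻]/[HA]) = 3.14 + log(0.48/0.16)

pH = 3.62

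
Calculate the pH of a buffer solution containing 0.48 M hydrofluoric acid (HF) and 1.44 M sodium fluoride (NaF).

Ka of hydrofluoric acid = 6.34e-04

pKa = -log(6.34e-04) = 3.20. pH = pKa + log([A⁻]/[HA]) = 3.20 + log(1.44/0.48)

pH = 3.68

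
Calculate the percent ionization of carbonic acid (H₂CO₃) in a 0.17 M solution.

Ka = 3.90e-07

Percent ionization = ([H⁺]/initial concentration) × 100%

Using Ka equilibrium: x² + Ka×x - Ka×C = 0. Solving: [H⁺] = 2.5729e-04. Percent = (2.5729e-04/0.17) × 100

Percent ionization = 0.151%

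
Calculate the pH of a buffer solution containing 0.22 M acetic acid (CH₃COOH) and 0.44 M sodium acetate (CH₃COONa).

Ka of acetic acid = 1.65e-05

pKa = -log(1.65e-05) = 4.78. pH = pKa + log([A⁻]/[HA]) = 4.78 + log(0.44/0.22)

pH = 5.08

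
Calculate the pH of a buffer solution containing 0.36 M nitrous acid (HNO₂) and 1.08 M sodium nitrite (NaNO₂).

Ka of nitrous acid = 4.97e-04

pKa = -log(4.97e-04) = 3.30. pH = pKa + log([A⁻]/[HA]) = 3.30 + log(1.08/0.36)

pH = 3.78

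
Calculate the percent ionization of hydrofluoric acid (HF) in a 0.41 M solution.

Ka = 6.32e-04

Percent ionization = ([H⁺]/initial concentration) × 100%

Using Ka equilibrium: x² + Ka×x - Ka×C = 0. Solving: [H⁺] = 1.5784e-02. Percent = (1.5784e-02/0.41) × 100

Percent ionization = 3.85%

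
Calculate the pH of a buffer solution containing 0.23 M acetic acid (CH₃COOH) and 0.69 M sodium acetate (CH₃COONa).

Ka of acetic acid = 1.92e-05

pKa = -log(1.92e-05) = 4.72. pH = pKa + log([A⁻]/[HA]) = 4.72 + log(0.69/0.23)

pH = 5.19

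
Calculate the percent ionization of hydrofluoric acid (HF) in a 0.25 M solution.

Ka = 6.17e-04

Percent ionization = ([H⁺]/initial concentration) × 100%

Using Ka equilibrium: x² + Ka×x - Ka×C = 0. Solving: [H⁺] = 1.2115e-02. Percent = (1.2115e-02/0.25) × 100

Percent ionization = 4.85%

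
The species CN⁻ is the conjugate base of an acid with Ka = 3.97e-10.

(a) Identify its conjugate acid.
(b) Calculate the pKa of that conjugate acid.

(a) The conjugate acid is formed by adding one H⁺ to CN⁻, giving HCN. (b) pKa = -log(Ka) = -log(3.97e-10) = 9.40.

Conjugate acid: HCN; pK_a = 9.40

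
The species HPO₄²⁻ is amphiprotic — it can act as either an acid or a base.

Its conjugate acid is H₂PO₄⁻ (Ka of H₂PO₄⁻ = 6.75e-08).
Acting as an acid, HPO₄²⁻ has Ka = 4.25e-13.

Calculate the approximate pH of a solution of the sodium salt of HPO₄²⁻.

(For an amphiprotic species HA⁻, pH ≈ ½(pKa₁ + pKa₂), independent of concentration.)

pKa₁ = -log(6.75e-08) = 7.17; pKa₂ = -log(4.25e-13) = 12.37. For an amphiprotic species, pH ≈ ½(pKa₁ + pKa₂) = ½(7.17 + 12.37) = 9.77.

pH = 9.77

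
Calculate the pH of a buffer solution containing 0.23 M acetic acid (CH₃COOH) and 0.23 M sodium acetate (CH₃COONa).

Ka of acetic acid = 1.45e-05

pKa = -log(1.45e-05) = 4.84. pH = pKa + log([A⁻]/[HA]) = 4.84 + log(0.23/0.23)

pH = 4.84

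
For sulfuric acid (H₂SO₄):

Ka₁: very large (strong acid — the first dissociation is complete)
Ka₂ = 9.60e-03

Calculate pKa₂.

pKa₂ = -log(Ka₂) = -log(9.60e-03) = 2.02.

pK_{a2} = 2.02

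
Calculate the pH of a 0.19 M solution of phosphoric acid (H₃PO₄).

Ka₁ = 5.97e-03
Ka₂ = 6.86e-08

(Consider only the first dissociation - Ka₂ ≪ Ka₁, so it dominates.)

First dissociation dominates. From Ka₁ = [H⁺][HA⁻]/[H₂A], x² + Ka₁·x − Ka₁·C = 0 with C = 0.19 M and Ka₁ = 5.97e-03. Solving: [H⁺] = (−Ka₁ + √(Ka₁² + 4·Ka₁·C)) / 2 = 3.0826e-02 M. pH = -log(3.0826e-02) = 1.51.

pH = 1.51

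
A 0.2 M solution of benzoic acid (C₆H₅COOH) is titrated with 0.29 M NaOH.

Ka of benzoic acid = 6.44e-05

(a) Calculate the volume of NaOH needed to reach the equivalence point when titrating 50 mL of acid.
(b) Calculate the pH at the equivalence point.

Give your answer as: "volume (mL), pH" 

moles acid = 0.2 × 50/1000 = 0.01 mol; V_base = moles/0.29 × 1000 = 34.5 mL. At equivalence only the conjugate base is present: [A⁻] = 0.01/0.084 = 1.1837e-01 M. Kb = Kw/Ka = 1.55e-10; [OH⁻] = √(Kb × [A⁻]) = 4.2872e-06; pOH = 5.37; pH = 14 - pOH = 8.63.

V = 34.5 mL, pH = 8.63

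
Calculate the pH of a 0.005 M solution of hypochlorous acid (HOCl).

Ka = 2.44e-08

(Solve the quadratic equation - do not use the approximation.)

x² + Ka×x - Ka×C = 0. Using quadratic formula: [H⁺] = 1.1033e-05

pH = 4.96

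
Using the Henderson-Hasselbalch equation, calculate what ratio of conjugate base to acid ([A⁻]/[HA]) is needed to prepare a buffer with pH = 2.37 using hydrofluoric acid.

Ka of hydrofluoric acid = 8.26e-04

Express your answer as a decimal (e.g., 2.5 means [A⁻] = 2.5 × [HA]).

pKa = -log(8.26e-04) = 3.0830. pH = pKa + log([A⁻]/[HA]), so log([A⁻]/[HA]) = pH − pKa = 2.37 − 3.0830 = -0.7130. [A⁻]/[HA] = 10^(-0.7130) = 0.194

[A⁻]/[HA] = 0.194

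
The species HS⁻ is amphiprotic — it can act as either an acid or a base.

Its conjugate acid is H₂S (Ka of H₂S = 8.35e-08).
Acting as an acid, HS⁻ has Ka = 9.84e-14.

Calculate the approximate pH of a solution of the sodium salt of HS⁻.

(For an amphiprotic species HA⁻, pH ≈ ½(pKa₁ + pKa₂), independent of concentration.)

pKa₁ = -log(8.35e-08) = 7.08; pKa₂ = -log(9.84e-14) = 13.01. For an amphiprotic species, pH ≈ ½(pKa₁ + pKa₂) = ½(7.08 + 13.01) = 10.04.

pH = 10.04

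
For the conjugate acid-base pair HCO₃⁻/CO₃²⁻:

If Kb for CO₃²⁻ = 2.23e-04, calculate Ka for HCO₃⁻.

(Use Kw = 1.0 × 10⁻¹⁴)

For a conjugate pair Ka × Kb = Kw, so Ka = Kw/Kb = 1.0 × 10⁻¹⁴ / 2.23e-04 = 4.48e-11.

K_a = 4.48e-11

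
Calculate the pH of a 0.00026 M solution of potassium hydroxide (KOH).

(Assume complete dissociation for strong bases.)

[OH⁻] = 0.00026 M for strong base. pOH = -log[OH⁻] = 3.59, pH = 14 - pOH

pH = 10.41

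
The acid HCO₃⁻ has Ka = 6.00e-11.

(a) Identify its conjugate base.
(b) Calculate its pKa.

(a) The conjugate base is formed by removing one H⁺ from HCO₃⁻, giving CO₃²⁻. (b) pKa = -log(Ka) = -log(6.00e-11) = 10.22.

Conjugate base: CO₃²⁻; pK_a = 10.22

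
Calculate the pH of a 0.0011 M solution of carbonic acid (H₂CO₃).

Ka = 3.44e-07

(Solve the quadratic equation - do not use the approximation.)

x² + Ka×x - Ka×C = 0. Using quadratic formula: [H⁺] = 1.9281e-05

pH = 4.71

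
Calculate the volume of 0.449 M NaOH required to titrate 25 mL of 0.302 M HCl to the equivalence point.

At equivalence: moles acid = moles base. moles HCl = 0.302 × 25/1000 = 0.00755 mol. V_base = moles / 0.449 × 1000 = 16.8 mL.

V_{base} = 16.8 mL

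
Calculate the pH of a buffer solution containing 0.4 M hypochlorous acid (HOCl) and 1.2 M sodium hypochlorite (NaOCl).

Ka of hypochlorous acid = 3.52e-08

pKa = -log(3.52e-08) = 7.45. pH = pKa + log([A⁻]/[HA]) = 7.45 + log(1.2/0.4)

pH = 7.93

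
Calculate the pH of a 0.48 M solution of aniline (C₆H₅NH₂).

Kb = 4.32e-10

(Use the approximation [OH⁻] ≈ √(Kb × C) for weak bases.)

[OH⁻] = √(Kb × C) = √(4.32e-10 × 0.48) = 1.4400e-05. pOH = 4.84, pH = 14 - pOH

pH = 9.16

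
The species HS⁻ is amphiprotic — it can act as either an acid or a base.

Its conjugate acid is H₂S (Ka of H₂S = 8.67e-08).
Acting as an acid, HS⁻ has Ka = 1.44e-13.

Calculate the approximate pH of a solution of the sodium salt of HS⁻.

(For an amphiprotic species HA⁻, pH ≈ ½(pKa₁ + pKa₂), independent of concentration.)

pKa₁ = -log(8.67e-08) = 7.06; pKa₂ = -log(1.44e-13) = 12.84. For an amphiprotic species, pH ≈ ½(pKa₁ + pKa₂) = ½(7.06 + 12.84) = 9.95.

pH = 9.95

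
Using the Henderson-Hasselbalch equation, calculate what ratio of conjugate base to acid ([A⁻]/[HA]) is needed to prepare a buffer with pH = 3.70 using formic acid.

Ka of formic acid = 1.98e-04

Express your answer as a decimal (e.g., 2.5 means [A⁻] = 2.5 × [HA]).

pKa = -log(1.98e-04) = 3.7033. pH = pKa + log([A⁻]/[HA]), so log([A⁻]/[HA]) = pH − pKa = 3.70 − 3.7033 = -0.0033. [A⁻]/[HA] = 10^(-0.0033) = 0.992

[A⁻]/[HA] = 0.992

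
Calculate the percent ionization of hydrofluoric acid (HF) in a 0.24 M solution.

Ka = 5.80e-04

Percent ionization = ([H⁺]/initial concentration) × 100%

Using Ka equilibrium: x² + Ka×x - Ka×C = 0. Solving: [H⁺] = 1.1512e-02. Percent = (1.1512e-02/0.24) × 100

Percent ionization = 4.8%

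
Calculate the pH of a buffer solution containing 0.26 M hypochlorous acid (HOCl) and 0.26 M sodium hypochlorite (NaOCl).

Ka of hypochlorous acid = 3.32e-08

pKa = -log(3.32e-08) = 7.48. pH = pKa + log([A⁻]/[HA]) = 7.48 + log(0.26/0.26)

pH = 7.48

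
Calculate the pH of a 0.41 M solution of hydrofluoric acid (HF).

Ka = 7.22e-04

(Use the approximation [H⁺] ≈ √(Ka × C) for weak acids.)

[H⁺] = √(Ka × C) = √(7.22e-04 × 0.41) = 1.7205e-02. pH = -log(1.7205e-02)

pH = 1.76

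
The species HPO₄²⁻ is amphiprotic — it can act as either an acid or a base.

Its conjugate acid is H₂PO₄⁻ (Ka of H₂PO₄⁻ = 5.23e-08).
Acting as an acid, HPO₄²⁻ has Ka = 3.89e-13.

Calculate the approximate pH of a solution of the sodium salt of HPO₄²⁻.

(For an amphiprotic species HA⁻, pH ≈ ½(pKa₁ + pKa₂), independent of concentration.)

pKa₁ = -log(5.23e-08) = 7.28; pKa₂ = -log(3.89e-13) = 12.41. For an amphiprotic species, pH ≈ ½(pKa₁ + pKa₂) = ½(7.28 + 12.41) = 9.85.

pH = 9.85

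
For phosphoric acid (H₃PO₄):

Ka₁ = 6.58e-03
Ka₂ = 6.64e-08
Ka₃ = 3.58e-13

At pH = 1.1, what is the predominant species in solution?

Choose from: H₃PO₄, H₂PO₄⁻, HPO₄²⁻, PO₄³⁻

pKa₁ = 2.18, pKa₂ = 7.18, pKa₃ = 12.45. For a polyprotic acid the predominant species crosses at each pKa: below pKa_n the protonated form dominates, above it the deprotonated form does. At pH = 1.1, the predominant species is H₃PO₄.

H₃PO₄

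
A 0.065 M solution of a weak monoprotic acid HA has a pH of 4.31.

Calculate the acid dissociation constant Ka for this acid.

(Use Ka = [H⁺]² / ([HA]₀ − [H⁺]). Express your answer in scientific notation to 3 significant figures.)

[H⁺] = 10^(−pH) = 10^(−4.31) = 4.898e-05 M. For HA ⇌ H⁺ + A⁻, Ka = [H⁺][A⁻]/[HA] = [H⁺]² / ([HA]₀ − [H⁺]) = (4.898e-05)² / (0.065 − 4.898e-05) = 3.69e-08.

K_a = 3.69e-08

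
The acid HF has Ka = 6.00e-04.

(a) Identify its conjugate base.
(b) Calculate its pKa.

(a) The conjugate base is formed by removing one H⁺ from HF, giving F⁻. (b) pKa = -log(Ka) = -log(6.00e-04) = 3.22.

Conjugate base: F⁻; pK_a = 3.22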